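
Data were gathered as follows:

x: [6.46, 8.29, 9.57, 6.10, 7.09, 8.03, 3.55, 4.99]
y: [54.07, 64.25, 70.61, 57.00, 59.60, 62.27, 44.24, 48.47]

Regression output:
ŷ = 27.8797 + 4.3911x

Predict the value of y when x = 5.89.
ŷ = 53.7433

Plug x = 5.89 into the fitted line:

ŷ = 27.8797 + 4.3911 × 5.89
ŷ = 27.8797 + 25.8636
ŷ = 53.7433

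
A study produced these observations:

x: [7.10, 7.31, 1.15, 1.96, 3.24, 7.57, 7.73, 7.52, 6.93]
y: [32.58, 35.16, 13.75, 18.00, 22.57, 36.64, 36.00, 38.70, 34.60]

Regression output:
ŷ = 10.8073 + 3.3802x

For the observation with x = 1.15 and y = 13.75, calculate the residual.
Residual = -0.9445

The residual is the difference between the actual value and the predicted value:

Residual = y - ŷ

Step 1: Calculate predicted value
ŷ = 10.8073 + 3.3802 × 1.15
ŷ = 14.6945

Step 2: Calculate residual
Residual = 13.75 - 14.6945
Residual = -0.9445

The residual is negative, so the observed y = 13.75 sits below the regression line (the line overestimates it by 0.9445).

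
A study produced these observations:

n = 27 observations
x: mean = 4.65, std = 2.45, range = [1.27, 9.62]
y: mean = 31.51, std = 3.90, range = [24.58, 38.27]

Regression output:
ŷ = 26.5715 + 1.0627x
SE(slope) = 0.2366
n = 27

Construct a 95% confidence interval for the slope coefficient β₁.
The 95% CI for β₁ is (0.5754, 1.5500)

Confidence interval for the slope:

The 95% CI for β₁ is: β̂₁ ± t*(α/2, n-2) × SE(β̂₁)

Step 1: Find critical t-value
- Confidence level = 0.95
- Degrees of freedom = n - 2 = 27 - 2 = 25
- t*(α/2, 25) = 2.0595

Step 2: Calculate margin of error
Margin = 2.0595 × 0.2366 = 0.4873

Step 3: Construct interval
CI = 1.0627 ± 0.4873
CI = (0.5754, 1.5500)

Interpretation: each one-unit increase in x is associated with a change in mean y of between 0.5754 and 1.5500, with 95% confidence.
The interval does not include 0, suggesting a significant linear relationship.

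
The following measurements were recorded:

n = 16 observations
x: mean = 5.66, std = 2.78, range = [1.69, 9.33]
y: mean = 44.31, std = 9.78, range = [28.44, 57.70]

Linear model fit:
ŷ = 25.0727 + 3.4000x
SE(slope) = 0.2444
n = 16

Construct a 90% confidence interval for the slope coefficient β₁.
The 90% CI for β₁ is (2.9695, 3.8305)

Confidence interval for the slope:

The 90% CI for β₁ is: β̂₁ ± t*(α/2, n-2) × SE(β̂₁)

Step 1: Find critical t-value
- Confidence level = 0.9
- Degrees of freedom = n - 2 = 16 - 2 = 14
- t*(α/2, 14) = 1.7613

Step 2: Calculate margin of error
Margin = 1.7613 × 0.2444 = 0.4305

Step 3: Construct interval
CI = 3.4000 ± 0.4305
CI = (2.9695, 3.8305)

Interpretation: intervals built this way capture the true β₁ in 90% of repeated samples; here the plausible range for the per-unit effect of x on y is 2.9695 to 3.8305.
Since 0 is outside the interval, a two-sided test at α = 0.10 would reject H₀: β₁ = 0.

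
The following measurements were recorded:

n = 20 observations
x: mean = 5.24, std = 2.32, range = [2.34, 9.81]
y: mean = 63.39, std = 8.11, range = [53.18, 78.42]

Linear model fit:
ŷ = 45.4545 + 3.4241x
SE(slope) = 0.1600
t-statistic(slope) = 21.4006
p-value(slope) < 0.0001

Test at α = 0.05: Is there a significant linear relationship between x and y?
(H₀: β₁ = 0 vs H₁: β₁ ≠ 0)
Since p-value < 0.0001 < α = 0.05, reject H₀ — the slope is significantly different from 0.

Hypothesis test for the slope coefficient:

H₀: β₁ = 0 (no linear relationship)
H₁: β₁ ≠ 0 (linear relationship exists)

Test statistic: t = β̂₁ / SE(β̂₁) = 3.4241 / 0.1600 = 21.4006

p < 0.0001: how often a slope estimate this far from 0 (in SE units) would arise by chance if β₁ were truly 0.

Decision rule: reject H₀ if p-value < α.
p-value < 0.0001 < α = 0.05 → reject H₀.

Conclusion: the linear association between x and y is significant at the 5% level.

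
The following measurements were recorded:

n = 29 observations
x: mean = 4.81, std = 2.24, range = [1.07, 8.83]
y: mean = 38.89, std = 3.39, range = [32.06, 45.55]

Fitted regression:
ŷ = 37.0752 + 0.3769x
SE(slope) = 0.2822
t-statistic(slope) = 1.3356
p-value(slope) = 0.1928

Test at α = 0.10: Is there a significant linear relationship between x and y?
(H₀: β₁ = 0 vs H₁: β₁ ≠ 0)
Since p-value = 0.1928 ≥ α = 0.10, fail to reject H₀ — the slope is not significantly different from 0.

Hypothesis test for the slope coefficient:

H₀: β₁ = 0 (no linear relationship)
H₁: β₁ ≠ 0 (linear relationship exists)

Test statistic: t = β̂₁ / SE(β̂₁) = 0.3769 / 0.2822 = 1.3356

p = 0.1928: how often a slope estimate this far from 0 (in SE units) would arise by chance if β₁ were truly 0.

Decision rule: reject H₀ if p-value < α.
p-value = 0.1928 ≥ α = 0.10 → fail to reject H₀.

There is not sufficient evidence at the 10% significance level to conclude that a linear relationship exists between x and y.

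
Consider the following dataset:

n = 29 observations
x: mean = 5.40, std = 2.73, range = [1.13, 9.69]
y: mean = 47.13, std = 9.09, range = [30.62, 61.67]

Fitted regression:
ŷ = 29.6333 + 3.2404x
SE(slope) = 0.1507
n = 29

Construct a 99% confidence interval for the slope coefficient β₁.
The 99% CI for β₁ is (2.8229, 3.6579)

Confidence interval for the slope:

The 99% CI for β₁ is: β̂₁ ± t*(α/2, n-2) × SE(β̂₁)

Step 1: Find critical t-value
- Confidence level = 0.99
- Degrees of freedom = n - 2 = 29 - 2 = 27
- t*(α/2, 27) = 2.7707

Step 2: Calculate margin of error
Margin = 2.7707 × 0.1507 = 0.4175

Step 3: Construct interval
CI = 3.2404 ± 0.4175
CI = (2.8229, 3.6579)

Interpretation: each one-unit increase in x is associated with a change in mean y of between 2.8229 and 3.6579, with 99% confidence.
Both endpoints are positive, so the data support a genuinely positive slope at this confidence level.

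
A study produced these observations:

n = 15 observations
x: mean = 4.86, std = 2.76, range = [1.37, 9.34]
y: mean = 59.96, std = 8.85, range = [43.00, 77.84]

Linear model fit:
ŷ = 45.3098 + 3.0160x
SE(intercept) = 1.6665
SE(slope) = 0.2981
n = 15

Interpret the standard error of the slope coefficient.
SE(slope) = 0.2981 measures the uncertainty in the estimated slope. The coefficient is estimated precisely (SE/|β̂₁| = 9.9%).

What SE measures:
- The standard error quantifies the sampling variability of the coefficient estimate
- It is the estimated standard deviation of β̂₁ across hypothetical repeated samples of the same size
- Smaller SE → more precise estimate

Relative precision:
- SE / |β̂₁| = 0.2981 / 3.0160 = 9.9%
- Rule of thumb (under 20%: precise; 20% to under 50%: moderately precise; 50% or more: imprecise) → precise

Link to interval estimation: a confidence interval for β₁ is β̂₁ ± t* × 0.2981, so SE sets the half-width per unit of t*.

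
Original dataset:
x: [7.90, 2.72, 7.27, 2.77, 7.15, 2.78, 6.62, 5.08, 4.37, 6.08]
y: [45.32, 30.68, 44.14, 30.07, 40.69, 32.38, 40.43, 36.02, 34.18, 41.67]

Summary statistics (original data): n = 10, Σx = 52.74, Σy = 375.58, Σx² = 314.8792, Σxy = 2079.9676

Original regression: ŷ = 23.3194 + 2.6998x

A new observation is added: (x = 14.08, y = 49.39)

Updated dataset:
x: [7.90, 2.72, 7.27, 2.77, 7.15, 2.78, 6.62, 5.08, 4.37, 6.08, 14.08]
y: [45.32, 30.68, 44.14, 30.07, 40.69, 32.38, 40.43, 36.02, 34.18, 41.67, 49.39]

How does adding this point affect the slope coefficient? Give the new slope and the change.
New slope β₁ = 1.8082 versus 2.6998 before: a change of -0.8916 (-33.0%).

The new point has HIGH LEVERAGE: x = 14.08 is far from the original mean x̄ = 52.74/10 ≈ 5.27 (original range [2.72, 7.90]).

Step 1: Update the sums with the new point (n goes from 10 to 11)
Σx  = 52.74 + 14.08 = 66.82
Σy  = 375.58 + 49.39 = 424.97
Σx² = 314.8792 + 14.08² = 314.8792 + 198.2464 = 513.1256
Σxy = 2079.9676 + 14.08×49.39 = 2079.9676 + 695.4112 = 2775.3788

Step 2: Recompute the slope with b₁ = (nΣxy − ΣxΣy) / (nΣx² − (Σx)²)
Numerator   = 11×2775.3788 − 66.82×424.97 = 30529.1668 − 28396.4954 = 2132.6714
Denominator = 11×513.1256 − 66.82² = 5644.3816 − 4464.9124 = 1179.4692
b₁(new) = 2132.6714 / 1179.4692 = 1.8082

(Same formula on the original sums: (10×2079.9676 − 52.74×375.58) / (10×314.8792 − 52.74²) = 991.5868 / 367.2844 = 2.6998, matching the given fit.)

Step 3: Change in slope
Δβ₁ = 1.8082 − 2.6998 = -0.8916
Relative change = -0.8916 / 2.6998 × 100% = -33.0%
→ the slope decreases when the point is added.

A high-leverage point only changes the slope if it is off the original line; here y = 49.39 is below the original trend, so the slope decreases.
In practice: investigate whether it comes from the same population as the rest of the sample; refit with and without it and report both if conclusions differ.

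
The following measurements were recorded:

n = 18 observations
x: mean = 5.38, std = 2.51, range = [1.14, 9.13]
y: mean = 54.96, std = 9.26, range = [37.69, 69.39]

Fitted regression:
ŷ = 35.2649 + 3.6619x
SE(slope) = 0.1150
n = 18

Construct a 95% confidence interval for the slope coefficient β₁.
The 95% CI for β₁ is (3.4181, 3.9057)

Confidence interval for the slope:

The 95% CI for β₁ is: β̂₁ ± t*(α/2, n-2) × SE(β̂₁)

Step 1: Find critical t-value
- Confidence level = 0.95
- Degrees of freedom = n - 2 = 18 - 2 = 16
- t*(α/2, 16) = 2.1199

Step 2: Calculate margin of error
Margin = 2.1199 × 0.1150 = 0.2438

Step 3: Construct interval
CI = 3.6619 ± 0.2438
CI = (3.4181, 3.9057)

Interpretation: We are 95% confident that the true slope β₁ lies between 3.4181 and 3.9057.
The interval does not include 0, suggesting a significant linear relationship.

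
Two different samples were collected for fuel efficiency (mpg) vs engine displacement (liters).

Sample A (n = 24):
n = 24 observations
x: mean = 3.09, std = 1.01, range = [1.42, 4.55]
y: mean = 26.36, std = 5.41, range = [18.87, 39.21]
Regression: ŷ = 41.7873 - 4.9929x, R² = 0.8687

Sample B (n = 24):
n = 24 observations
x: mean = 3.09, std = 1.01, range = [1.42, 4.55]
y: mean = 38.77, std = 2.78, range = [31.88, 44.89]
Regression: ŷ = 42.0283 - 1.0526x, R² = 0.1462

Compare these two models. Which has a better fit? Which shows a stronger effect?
Model A has the better fit (R² = 0.8687 vs 0.1462). Model A shows the stronger effect (|β₁| = 4.9929 vs 1.0526).

Model Comparison:

Goodness of fit (R²):
- Model A: R² = 0.8687 → 86.87% of variance in fuel efficiency explained
- Model B: R² = 0.1462 → 14.62% of variance in fuel efficiency explained
- 0.8687 > 0.1462 → Model A has the better fit

Strength of effect — compare |β₁|:
- Model A: β₁ = -4.9929 → predicted fuel efficiency falls 4.9929 mpg per additional liter of engine displacement
- Model B: β₁ = -1.0526 → predicted fuel efficiency falls 1.0526 mpg per additional liter of engine displacement
- |-4.9929| > |-1.0526| → Model A shows the stronger marginal effect

Notes:
- R² measures how tightly points cluster around the line; β₁ measures how steep the line is — they answer different questions.
- A better fit (higher R²) doesn't necessarily mean a more important relationship.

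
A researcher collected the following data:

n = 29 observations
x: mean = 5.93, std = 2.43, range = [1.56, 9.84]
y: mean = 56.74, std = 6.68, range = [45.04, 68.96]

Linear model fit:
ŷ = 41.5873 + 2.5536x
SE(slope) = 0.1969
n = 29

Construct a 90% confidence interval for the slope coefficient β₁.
The 90% CI for β₁ is (2.2182, 2.8890)

Confidence interval for the slope:

The 90% CI for β₁ is: β̂₁ ± t*(α/2, n-2) × SE(β̂₁)

Step 1: Find critical t-value
- Confidence level = 0.9
- Degrees of freedom = n - 2 = 29 - 2 = 27
- t*(α/2, 27) = 1.7033

Step 2: Calculate margin of error
Margin = 1.7033 × 0.1969 = 0.3354

Step 3: Construct interval
CI = 2.5536 ± 0.3354
CI = (2.2182, 2.8890)

Interpretation: intervals built this way capture the true β₁ in 90% of repeated samples; here the plausible range for the per-unit effect of x on y is 2.2182 to 2.8890.
The interval does not include 0, suggesting a significant linear relationship.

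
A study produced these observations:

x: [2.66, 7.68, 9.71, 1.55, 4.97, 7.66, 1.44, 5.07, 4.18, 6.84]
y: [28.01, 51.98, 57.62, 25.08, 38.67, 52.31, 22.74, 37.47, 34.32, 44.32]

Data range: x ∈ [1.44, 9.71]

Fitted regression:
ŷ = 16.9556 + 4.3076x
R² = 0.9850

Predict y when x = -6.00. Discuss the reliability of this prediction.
The equation gives ŷ = -8.8900; however x = -6.00 is 7.44 units below the observed range, so this extrapolated value should not be trusted.

Prediction calculation:
ŷ = 16.9556 + 4.3076 × (-6.00)
ŷ = -8.8900

Reliability:
- Data range: x ∈ [1.44, 9.71]
- Prediction point: x = -6.00 is 7.44 units below the observed range → this is EXTRAPOLATION, not interpolation

Why that matters here:
- The linear relationship may not hold outside the observed range
- There are no observations near this x to validate the fitted line there

A defensible statement: 'if the linear trend continued to x = -6.00, y would be about -8.8900' — the premise is untested.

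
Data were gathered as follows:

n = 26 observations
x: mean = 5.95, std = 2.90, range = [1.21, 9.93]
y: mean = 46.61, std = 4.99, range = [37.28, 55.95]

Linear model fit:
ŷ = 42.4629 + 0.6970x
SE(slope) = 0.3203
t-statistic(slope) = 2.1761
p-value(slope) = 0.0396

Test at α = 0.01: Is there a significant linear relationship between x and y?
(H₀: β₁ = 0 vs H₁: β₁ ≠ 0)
p-value = 0.0396 ≥ α = 0.01, so we fail to reject H₀. The relationship is not significant.

Hypothesis test for the slope coefficient:

H₀: β₁ = 0 (no linear relationship)
H₁: β₁ ≠ 0 (linear relationship exists)

Test statistic: t = β̂₁ / SE(β̂₁) = 0.6970 / 0.3203 = 2.1761

The p-value (0.0396) is the probability, under H₀, of a t-statistic at least as extreme as |t| = 2.1761 (two-sided, df = n − 2 = 24).

Decision rule: reject H₀ if p-value < α.
p-value = 0.0396 ≥ α = 0.01 → fail to reject H₀.

At α = 0.01 the data do not provide convincing evidence of a nonzero slope.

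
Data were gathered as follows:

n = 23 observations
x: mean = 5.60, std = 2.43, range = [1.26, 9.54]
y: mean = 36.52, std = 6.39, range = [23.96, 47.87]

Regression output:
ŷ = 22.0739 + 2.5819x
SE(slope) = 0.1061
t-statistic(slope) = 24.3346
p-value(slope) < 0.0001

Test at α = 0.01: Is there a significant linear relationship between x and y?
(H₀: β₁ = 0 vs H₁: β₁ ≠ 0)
p-value < 0.0001 < α = 0.01, so we reject H₀. The relationship is significant.

Hypothesis test for the slope coefficient:

H₀: β₁ = 0 (no linear relationship)
H₁: β₁ ≠ 0 (linear relationship exists)

Test statistic: t = β̂₁ / SE(β̂₁) = 2.5819 / 0.1061 = 24.3346

p < 0.0001: how often a slope estimate this far from 0 (in SE units) would arise by chance if β₁ were truly 0.

Decision rule: reject H₀ if p-value < α.
p-value < 0.0001 < α = 0.01 → reject H₀.

There is sufficient evidence at the 1% significance level to conclude that a linear relationship exists between x and y.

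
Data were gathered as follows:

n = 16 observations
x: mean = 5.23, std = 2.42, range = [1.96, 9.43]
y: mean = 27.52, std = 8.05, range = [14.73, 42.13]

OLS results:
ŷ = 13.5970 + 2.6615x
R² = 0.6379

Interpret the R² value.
About 63.79% of the variability in y is accounted for by the regression on x (R² = 0.6379) — a moderate linear fit.

The coefficient of determination R² is the fraction of the total variation in y that the fitted line accounts for.

Here R² = 0.6379:
- Explained: 63.79% of the variation in y
- Unexplained (residual): 100% − 63.79% = 36.21%
- Rule of thumb (below 0.3 weak; 0.3 to below 0.7 moderate; 0.7 and above strong) → moderate

Note: R² says nothing about causation, and a high R² does not by itself mean the linear form is appropriate — check the residuals.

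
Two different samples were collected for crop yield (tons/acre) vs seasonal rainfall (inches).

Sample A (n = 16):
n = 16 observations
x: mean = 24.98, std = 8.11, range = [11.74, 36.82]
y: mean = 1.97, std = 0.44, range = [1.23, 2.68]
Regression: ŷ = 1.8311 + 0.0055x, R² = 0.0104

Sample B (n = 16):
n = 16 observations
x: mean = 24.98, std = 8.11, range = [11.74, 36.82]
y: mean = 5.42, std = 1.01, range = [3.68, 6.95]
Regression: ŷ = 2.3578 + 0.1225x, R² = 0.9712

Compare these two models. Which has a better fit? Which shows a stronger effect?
Model B has the better fit (R² = 0.9712 vs 0.0104). Model B shows the stronger effect (|β₁| = 0.1225 vs 0.0055).

Model Comparison:

Goodness of fit (R²):
- Model A: R² = 0.0104 → 1.04% of variance in crop yield explained
- Model B: R² = 0.9712 → 97.12% of variance in crop yield explained
- 0.9712 > 0.0104 → Model B has the better fit

Which has the larger per-inch effect? (|β₁|)
- Model A: β₁ = 0.0055 → predicted crop yield rises 0.0055 tons/acre per additional inch of rainfall
- Model B: β₁ = 0.1225 → predicted crop yield rises 0.1225 tons/acre per additional inch of rainfall
- |0.0055| < |0.1225| → Model B shows the stronger marginal effect

Note: R² measures how tightly points cluster around the line; β₁ measures how steep the line is — they answer different questions.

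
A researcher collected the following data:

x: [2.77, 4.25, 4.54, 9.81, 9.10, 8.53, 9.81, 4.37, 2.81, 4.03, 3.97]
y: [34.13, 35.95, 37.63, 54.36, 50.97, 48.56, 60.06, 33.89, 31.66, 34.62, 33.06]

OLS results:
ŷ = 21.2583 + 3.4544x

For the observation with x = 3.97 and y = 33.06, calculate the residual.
Residual = -1.9123

The residual is the difference between the actual value and the predicted value:

Residual = y - ŷ

Step 1: Calculate predicted value
ŷ = 21.2583 + 3.4544 × 3.97
ŷ = 34.9723

Step 2: Calculate residual
Residual = 33.06 - 34.9723
Residual = -1.9123

Sign check: y < ŷ, so the point is below the line and the fit overestimates here.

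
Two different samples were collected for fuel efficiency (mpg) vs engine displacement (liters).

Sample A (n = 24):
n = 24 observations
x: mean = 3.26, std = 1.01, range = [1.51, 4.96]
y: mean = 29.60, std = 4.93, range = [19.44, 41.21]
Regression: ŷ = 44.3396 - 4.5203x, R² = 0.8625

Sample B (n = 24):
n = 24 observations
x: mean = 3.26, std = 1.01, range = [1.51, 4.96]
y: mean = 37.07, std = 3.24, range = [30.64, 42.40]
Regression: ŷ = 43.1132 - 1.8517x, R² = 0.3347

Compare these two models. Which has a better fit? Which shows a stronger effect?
Model A has the better fit (R² = 0.8625 vs 0.3347). Model A shows the stronger effect (|β₁| = 4.5203 vs 1.8517).

Model Comparison:

Which explains more variance? (R²)
- Model A: R² = 0.8625 → 86.25% of variance in fuel efficiency explained
- Model B: R² = 0.3347 → 33.47% of variance in fuel efficiency explained
- 0.8625 > 0.3347 → Model A has the better fit

Effect size (slope magnitude):
- Model A: β₁ = -4.5203 → predicted fuel efficiency falls 4.5203 mpg per additional liter of engine displacement
- Model B: β₁ = -1.8517 → predicted fuel efficiency falls 1.8517 mpg per additional liter of engine displacement
- |-4.5203| > |-1.8517| → Model A shows the stronger marginal effect

Note: R² measures how tightly points cluster around the line; β₁ measures how steep the line is — they answer different questions.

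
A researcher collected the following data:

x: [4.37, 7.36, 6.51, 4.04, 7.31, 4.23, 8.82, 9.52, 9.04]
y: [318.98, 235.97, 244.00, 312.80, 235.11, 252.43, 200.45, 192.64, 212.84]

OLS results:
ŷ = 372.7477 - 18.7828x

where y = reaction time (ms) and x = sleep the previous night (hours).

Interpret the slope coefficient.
For each additional hour of sleep, predicted reaction time decreases by approximately 18.7828 ms.

β₁ = -18.7828 is the change in predicted reaction time (ms) per additional hour of sleep.

Interpretation:
- Sleep up by 1 hour → predicted reaction time decreases by 18.7828 ms
- The effect is assumed constant over the observed range of x (linearity)

(β₀ = 372.7477 is the fitted value at x = 0 and is not part of the slope interpretation.)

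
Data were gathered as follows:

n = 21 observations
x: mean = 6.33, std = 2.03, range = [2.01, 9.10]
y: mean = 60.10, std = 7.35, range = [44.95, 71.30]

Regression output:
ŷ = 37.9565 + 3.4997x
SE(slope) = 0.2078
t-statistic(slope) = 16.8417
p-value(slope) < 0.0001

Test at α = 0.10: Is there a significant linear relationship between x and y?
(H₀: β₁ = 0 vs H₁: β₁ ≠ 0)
p-value < 0.0001 < α = 0.10, so we reject H₀. The relationship is significant.

Hypothesis test for the slope coefficient:

H₀: β₁ = 0 (no linear relationship)
H₁: β₁ ≠ 0 (linear relationship exists)

Test statistic: t = β̂₁ / SE(β̂₁) = 3.4997 / 0.2078 = 16.8417

With df = 19, the two-sided p-value for |t| = 16.8417 is <0.0001.

Decision rule: reject H₀ if p-value < α.
p-value < 0.0001 < α = 0.10 → reject H₀.

Conclusion: the linear association between x and y is significant at the 10% level.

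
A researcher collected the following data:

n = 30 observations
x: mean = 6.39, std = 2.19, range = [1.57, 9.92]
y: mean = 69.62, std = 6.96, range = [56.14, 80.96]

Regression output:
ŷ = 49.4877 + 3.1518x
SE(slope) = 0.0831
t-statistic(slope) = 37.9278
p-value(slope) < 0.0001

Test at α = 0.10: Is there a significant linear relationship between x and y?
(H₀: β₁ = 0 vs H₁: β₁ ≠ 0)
p-value < 0.0001 < α = 0.10, so we reject H₀. The relationship is significant.

Hypothesis test for the slope coefficient:

H₀: β₁ = 0 (no linear relationship)
H₁: β₁ ≠ 0 (linear relationship exists)

Test statistic: t = β̂₁ / SE(β̂₁) = 3.1518 / 0.0831 = 37.9278

With df = 28, the two-sided p-value for |t| = 37.9278 is <0.0001.

Decision rule: reject H₀ if p-value < α.
p-value < 0.0001 < α = 0.10 → reject H₀.

There is sufficient evidence at the 10% significance level to conclude that a linear relationship exists between x and y.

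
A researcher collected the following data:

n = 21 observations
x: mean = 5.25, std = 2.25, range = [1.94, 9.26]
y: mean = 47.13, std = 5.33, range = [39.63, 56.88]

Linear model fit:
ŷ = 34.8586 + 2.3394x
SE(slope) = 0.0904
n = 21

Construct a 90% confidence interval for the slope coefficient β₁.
The 90% CI for β₁ is (2.1831, 2.4957)

Confidence interval for the slope:

The 90% CI for β₁ is: β̂₁ ± t*(α/2, n-2) × SE(β̂₁)

Step 1: Find critical t-value
- Confidence level = 0.9
- Degrees of freedom = n - 2 = 21 - 2 = 19
- t*(α/2, 19) = 1.7291

Step 2: Calculate margin of error
Margin = 1.7291 × 0.0904 = 0.1563

Step 3: Construct interval
CI = 2.3394 ± 0.1563
CI = (2.1831, 2.4957)

Interpretation: We are 90% confident that the true slope β₁ lies between 2.1831 and 2.4957.
Since 0 is outside the interval, a two-sided test at α = 0.10 would reject H₀: β₁ = 0.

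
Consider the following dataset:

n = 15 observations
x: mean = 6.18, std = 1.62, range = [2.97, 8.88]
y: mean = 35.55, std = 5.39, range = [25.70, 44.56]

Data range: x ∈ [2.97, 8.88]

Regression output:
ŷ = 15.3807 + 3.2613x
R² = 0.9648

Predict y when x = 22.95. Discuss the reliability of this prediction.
The equation gives ŷ = 90.2275; however x = 22.95 is 14.07 units above the observed range, so this extrapolated value should not be trusted.

Prediction calculation:
ŷ = 15.3807 + 3.2613 × 22.95
ŷ = 90.2275

Reliability:
- Data range: x ∈ [2.97, 8.88]
- Prediction point: x = 22.95 is 14.07 units above the observed range → this is EXTRAPOLATION, not interpolation

Why that matters here:
- R² describes fit only over the sampled x values; it says nothing about behaviour beyond them
- Real relationships often flatten, saturate, or turn nonlinear at extremes
- There are no observations near this x to validate the fitted line there

Report the number if required, but flag clearly that it is an extrapolation.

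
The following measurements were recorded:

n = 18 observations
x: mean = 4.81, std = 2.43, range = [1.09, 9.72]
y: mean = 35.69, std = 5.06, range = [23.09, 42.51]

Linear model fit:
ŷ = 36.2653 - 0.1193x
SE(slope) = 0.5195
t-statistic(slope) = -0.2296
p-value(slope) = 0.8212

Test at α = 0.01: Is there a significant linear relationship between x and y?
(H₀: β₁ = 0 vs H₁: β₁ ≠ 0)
Since p-value = 0.8212 ≥ α = 0.01, fail to reject H₀ — the slope is not significantly different from 0.

Hypothesis test for the slope coefficient:

H₀: β₁ = 0 (no linear relationship)
H₁: β₁ ≠ 0 (linear relationship exists)

Test statistic: t = β̂₁ / SE(β̂₁) = -0.1193 / 0.5195 = -0.2296

The p-value (0.8212) is the probability, under H₀, of a t-statistic at least as extreme as |t| = 0.2296 (two-sided, df = n − 2 = 16).

Decision rule: reject H₀ if p-value < α.
p-value = 0.8212 ≥ α = 0.01 → fail to reject H₀.

Conclusion: the linear association between x and y is not significant at the 1% level.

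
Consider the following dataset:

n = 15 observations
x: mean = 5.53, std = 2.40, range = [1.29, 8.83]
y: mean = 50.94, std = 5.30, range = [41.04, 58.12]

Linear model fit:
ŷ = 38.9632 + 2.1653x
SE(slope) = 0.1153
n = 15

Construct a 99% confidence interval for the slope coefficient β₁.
The 99% CI for β₁ is (1.8180, 2.5126)

Confidence interval for the slope:

The 99% CI for β₁ is: β̂₁ ± t*(α/2, n-2) × SE(β̂₁)

Step 1: Find critical t-value
- Confidence level = 0.99
- Degrees of freedom = n - 2 = 15 - 2 = 13
- t*(α/2, 13) = 3.0123

Step 2: Calculate margin of error
Margin = 3.0123 × 0.1153 = 0.3473

Step 3: Construct interval
CI = 2.1653 ± 0.3473
CI = (1.8180, 2.5126)

Interpretation: We are 99% confident that the true slope β₁ lies between 1.8180 and 2.5126.
Since 0 is outside the interval, a two-sided test at α = 0.01 would reject H₀: β₁ = 0.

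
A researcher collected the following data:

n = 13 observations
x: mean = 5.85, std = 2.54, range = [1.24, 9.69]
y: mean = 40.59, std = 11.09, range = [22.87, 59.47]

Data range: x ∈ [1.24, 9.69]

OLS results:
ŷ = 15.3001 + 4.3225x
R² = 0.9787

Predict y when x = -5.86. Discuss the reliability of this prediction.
ŷ = -10.0298, but this is extrapolation (below the data range [1.24, 9.69]) and may be unreliable.

Prediction calculation:
ŷ = 15.3001 + 4.3225 × (-5.86)
ŷ = -10.0298

Reliability:
- Data range: x ∈ [1.24, 9.69]
- Prediction point: x = -5.86 is 7.10 units below the observed range → this is EXTRAPOLATION, not interpolation

Why that matters here:
- The linear relationship may not hold outside the observed range
- There are no observations near this x to validate the fitted line there

A defensible statement: 'if the linear trend continued to x = -5.86, y would be about -10.0298' — the premise is untested.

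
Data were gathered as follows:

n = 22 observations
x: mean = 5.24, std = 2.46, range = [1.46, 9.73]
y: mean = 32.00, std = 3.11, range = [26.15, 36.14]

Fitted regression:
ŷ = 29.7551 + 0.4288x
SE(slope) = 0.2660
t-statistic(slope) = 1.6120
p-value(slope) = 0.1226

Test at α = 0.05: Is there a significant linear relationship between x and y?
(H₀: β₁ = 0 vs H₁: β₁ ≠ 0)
Fail to reject H₀: p-value = 0.1226 ≥ α = 0.05. The linear relationship is not significant at the 5% level.

Hypothesis test for the slope coefficient:

H₀: β₁ = 0 (no linear relationship)
H₁: β₁ ≠ 0 (linear relationship exists)

Test statistic: t = β̂₁ / SE(β̂₁) = 0.4288 / 0.2660 = 1.6120

The p-value (0.1226) is the probability, under H₀, of a t-statistic at least as extreme as |t| = 1.6120 (two-sided, df = n − 2 = 20).

Decision rule: reject H₀ if p-value < α.
p-value = 0.1226 ≥ α = 0.05 → fail to reject H₀.

There is not sufficient evidence at the 5% significance level to conclude that a linear relationship exists between x and y.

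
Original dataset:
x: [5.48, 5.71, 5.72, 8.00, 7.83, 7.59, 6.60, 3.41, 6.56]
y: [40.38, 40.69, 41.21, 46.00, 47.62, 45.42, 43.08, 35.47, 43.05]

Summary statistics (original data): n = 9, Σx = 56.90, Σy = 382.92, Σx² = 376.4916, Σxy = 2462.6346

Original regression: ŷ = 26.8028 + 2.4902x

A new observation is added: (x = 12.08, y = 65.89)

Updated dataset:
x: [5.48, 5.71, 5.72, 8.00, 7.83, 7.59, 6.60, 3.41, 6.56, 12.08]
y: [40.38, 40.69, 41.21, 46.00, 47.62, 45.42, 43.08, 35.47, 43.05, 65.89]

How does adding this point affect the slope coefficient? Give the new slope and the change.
New slope β₁ = 3.4917 versus 2.4902 before: a change of +1.0015 (+40.2%).

The new point has HIGH LEVERAGE: x = 12.08 is far from the original mean x̄ = 56.90/9 ≈ 6.32 (original range [3.41, 8.00]).

Step 1: Update the sums with the new point (n goes from 9 to 10)
Σx  = 56.90 + 12.08 = 68.98
Σy  = 382.92 + 65.89 = 448.81
Σx² = 376.4916 + 12.08² = 376.4916 + 145.9264 = 522.4180
Σxy = 2462.6346 + 12.08×65.89 = 2462.6346 + 795.9512 = 3258.5858

Step 2: Recompute the slope with b₁ = (nΣxy − ΣxΣy) / (nΣx² − (Σx)²)
Numerator   = 10×3258.5858 − 68.98×448.81 = 32585.8580 − 30958.9138 = 1626.9442
Denominator = 10×522.4180 − 68.98² = 5224.1800 − 4758.2404 = 465.9396
b₁(new) = 1626.9442 / 465.9396 = 3.4917

(Same formula on the original sums: (9×2462.6346 − 56.90×382.92) / (9×376.4916 − 56.90²) = 375.5634 / 150.8144 = 2.4902, matching the given fit.)

Step 3: Change in slope
Δβ₁ = 3.4917 − 2.4902 = +1.0015
Relative change = +1.0015 / 2.4902 × 100% = +40.2%
→ the slope increases when the point is added.

Because the point sits above the extension of the original line at a high-leverage x, it tilts the fit up.
In practice: investigate whether it comes from the same population as the rest of the sample.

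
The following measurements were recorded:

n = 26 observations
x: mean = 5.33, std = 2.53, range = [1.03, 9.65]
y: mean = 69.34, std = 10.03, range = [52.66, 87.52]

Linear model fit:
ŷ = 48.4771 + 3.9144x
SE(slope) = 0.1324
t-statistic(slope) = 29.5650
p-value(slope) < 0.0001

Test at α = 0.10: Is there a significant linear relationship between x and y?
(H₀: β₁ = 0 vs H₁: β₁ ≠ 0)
Since p-value < 0.0001 < α = 0.10, reject H₀ — the slope is significantly different from 0.

Hypothesis test for the slope coefficient:

H₀: β₁ = 0 (no linear relationship)
H₁: β₁ ≠ 0 (linear relationship exists)

Test statistic: t = β̂₁ / SE(β̂₁) = 3.9144 / 0.1324 = 29.5650

The p-value (<0.0001) is the probability, under H₀, of a t-statistic at least as extreme as |t| = 29.5650 (two-sided, df = n − 2 = 24).

Decision rule: reject H₀ if p-value < α.
p-value < 0.0001 < α = 0.10 → reject H₀.

At α = 0.10 the data do provide convincing evidence of a nonzero slope.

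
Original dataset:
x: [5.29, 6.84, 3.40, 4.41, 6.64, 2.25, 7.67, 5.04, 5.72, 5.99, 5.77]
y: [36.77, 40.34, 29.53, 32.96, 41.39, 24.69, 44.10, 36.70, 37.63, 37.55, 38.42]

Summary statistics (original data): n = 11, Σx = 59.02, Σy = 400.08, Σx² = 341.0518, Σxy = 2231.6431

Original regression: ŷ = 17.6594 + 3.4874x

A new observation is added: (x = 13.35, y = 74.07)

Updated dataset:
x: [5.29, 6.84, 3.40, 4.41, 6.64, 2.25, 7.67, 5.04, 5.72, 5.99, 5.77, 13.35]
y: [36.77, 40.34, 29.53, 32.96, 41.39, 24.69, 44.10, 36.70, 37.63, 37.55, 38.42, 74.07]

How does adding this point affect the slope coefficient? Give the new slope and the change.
The slope changes from 3.4874 to 4.3582 (change of +0.8708, or +25.0%).

The new point has HIGH LEVERAGE: x = 13.35 is far from the original mean x̄ = 59.02/11 ≈ 5.37 (original range [2.25, 7.67]).

Step 1: Update the sums with the new point (n goes from 11 to 12)
Σx  = 59.02 + 13.35 = 72.37
Σy  = 400.08 + 74.07 = 474.15
Σx² = 341.0518 + 13.35² = 341.0518 + 178.2225 = 519.2743
Σxy = 2231.6431 + 13.35×74.07 = 2231.6431 + 988.8345 = 3220.4776

Step 2: Recompute the slope with b₁ = (nΣxy − ΣxΣy) / (nΣx² − (Σx)²)
Numerator   = 12×3220.4776 − 72.37×474.15 = 38645.7312 − 34314.2355 = 4331.4957
Denominator = 12×519.2743 − 72.37² = 6231.2916 − 5237.4169 = 993.8747
b₁(new) = 4331.4957 / 993.8747 = 4.3582

(Same formula on the original sums: (11×2231.6431 − 59.02×400.08) / (11×341.0518 − 59.02²) = 935.3525 / 268.2094 = 3.4874, matching the given fit.)

Step 3: Change in slope
Δβ₁ = 4.3582 − 3.4874 = +0.8708
Relative change = +0.8708 / 3.4874 × 100% = +25.0%
→ the slope increases when the point is added.

Because the point sits above the extension of the original line at a high-leverage x, it tilts the fit up.
In practice: refit with and without it and report both if conclusions differ.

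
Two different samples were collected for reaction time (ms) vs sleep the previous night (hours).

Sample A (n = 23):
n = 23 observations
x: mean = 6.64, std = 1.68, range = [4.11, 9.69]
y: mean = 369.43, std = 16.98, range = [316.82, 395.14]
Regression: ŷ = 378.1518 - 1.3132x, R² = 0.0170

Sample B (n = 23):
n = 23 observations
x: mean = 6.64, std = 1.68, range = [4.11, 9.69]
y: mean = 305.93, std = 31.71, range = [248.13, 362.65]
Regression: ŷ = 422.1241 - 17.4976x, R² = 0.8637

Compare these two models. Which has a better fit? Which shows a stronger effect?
Model B has the better fit (R² = 0.8637 vs 0.0170). Model B shows the stronger effect (|β₁| = 17.4976 vs 1.3132).

Model Comparison:

Which explains more variance? (R²)
- Model A: R² = 0.0170 → 1.70% of variance in reaction time explained
- Model B: R² = 0.8637 → 86.37% of variance in reaction time explained
- 0.8637 > 0.0170 → Model B has the better fit

Strength of effect — compare |β₁|:
- Model A: β₁ = -1.3132 → predicted reaction time falls 1.3132 ms per additional hour of sleep
- Model B: β₁ = -17.4976 → predicted reaction time falls 17.4976 ms per additional hour of sleep
- |-1.3132| < |-17.4976| → Model B shows the stronger marginal effect

Notes:
- The two samples could reflect different populations, time periods, or measurement quality.
- A steeper slope doesn't make a better model if the scatter around the line is large.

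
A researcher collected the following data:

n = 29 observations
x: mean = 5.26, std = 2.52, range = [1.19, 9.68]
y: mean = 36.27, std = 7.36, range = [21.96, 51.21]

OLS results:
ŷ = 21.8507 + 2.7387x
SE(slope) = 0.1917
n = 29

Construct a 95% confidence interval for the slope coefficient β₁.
The 95% CI for β₁ is (2.3454, 3.1320)

Confidence interval for the slope:

The 95% CI for β₁ is: β̂₁ ± t*(α/2, n-2) × SE(β̂₁)

Step 1: Find critical t-value
- Confidence level = 0.95
- Degrees of freedom = n - 2 = 29 - 2 = 27
- t*(α/2, 27) = 2.0518

Step 2: Calculate margin of error
Margin = 2.0518 × 0.1917 = 0.3933

Step 3: Construct interval
CI = 2.7387 ± 0.3933
CI = (2.3454, 3.1320)

Interpretation: We are 95% confident that the true slope β₁ lies between 2.3454 and 3.1320.
Both endpoints are positive, so the data support a genuinely positive slope at this confidence level.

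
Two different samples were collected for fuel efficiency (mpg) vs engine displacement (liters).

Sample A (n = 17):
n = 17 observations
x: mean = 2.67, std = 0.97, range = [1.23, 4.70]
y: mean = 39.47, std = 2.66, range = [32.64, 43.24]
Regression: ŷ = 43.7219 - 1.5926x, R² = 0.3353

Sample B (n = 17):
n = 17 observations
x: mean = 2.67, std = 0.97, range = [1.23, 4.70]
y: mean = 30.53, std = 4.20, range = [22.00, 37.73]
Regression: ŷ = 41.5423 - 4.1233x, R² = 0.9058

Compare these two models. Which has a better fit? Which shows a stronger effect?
Model B has the better fit (R² = 0.9058 vs 0.3353). Model B shows the stronger effect (|β₁| = 4.1233 vs 1.5926).

Model Comparison:

Goodness of fit (R²):
- Model A: R² = 0.3353 → 33.53% of variance in fuel efficiency explained
- Model B: R² = 0.9058 → 90.58% of variance in fuel efficiency explained
- 0.9058 > 0.3353 → Model B has the better fit

Strength of effect — compare |β₁|:
- Model A: β₁ = -1.5926 → predicted fuel efficiency falls 1.5926 mpg per additional liter of engine displacement
- Model B: β₁ = -4.1233 → predicted fuel efficiency falls 4.1233 mpg per additional liter of engine displacement
- |-1.5926| < |-4.1233| → Model B shows the stronger marginal effect

Notes:
- R² measures how tightly points cluster around the line; β₁ measures how steep the line is — they answer different questions.
- The two samples could reflect different populations, time periods, or measurement quality.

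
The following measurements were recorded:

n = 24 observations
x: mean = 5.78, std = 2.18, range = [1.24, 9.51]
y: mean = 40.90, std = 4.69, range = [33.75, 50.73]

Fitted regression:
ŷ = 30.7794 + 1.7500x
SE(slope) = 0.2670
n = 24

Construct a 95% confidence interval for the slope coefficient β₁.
The 95% CI for β₁ is (1.1963, 2.3037)

Confidence interval for the slope:

The 95% CI for β₁ is: β̂₁ ± t*(α/2, n-2) × SE(β̂₁)

Step 1: Find critical t-value
- Confidence level = 0.95
- Degrees of freedom = n - 2 = 24 - 2 = 22
- t*(α/2, 22) = 2.0739

Step 2: Calculate margin of error
Margin = 2.0739 × 0.2670 = 0.5537

Step 3: Construct interval
CI = 1.7500 ± 0.5537
CI = (1.1963, 2.3037)

Interpretation: We are 95% confident that the true slope β₁ lies between 1.1963 and 2.3037.
Both endpoints are positive, so the data support a genuinely positive slope at this confidence level.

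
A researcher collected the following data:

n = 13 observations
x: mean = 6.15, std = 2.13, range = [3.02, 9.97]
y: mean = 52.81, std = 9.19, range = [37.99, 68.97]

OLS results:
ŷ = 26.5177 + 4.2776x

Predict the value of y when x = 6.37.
ŷ = 53.7660

Plug x = 6.37 into the fitted line:

ŷ = 26.5177 + 4.2776 × 6.37
ŷ = 26.5177 + 27.2483
ŷ = 53.7660

This is a point prediction; actual observations scatter around it by roughly the residual standard deviation.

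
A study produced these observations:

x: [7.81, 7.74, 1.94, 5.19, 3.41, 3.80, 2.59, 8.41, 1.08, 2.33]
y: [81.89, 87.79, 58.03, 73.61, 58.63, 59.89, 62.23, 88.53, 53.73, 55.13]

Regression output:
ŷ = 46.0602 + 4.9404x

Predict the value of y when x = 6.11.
ŷ = 76.2460

Plug x = 6.11 into the fitted line:

ŷ = 46.0602 + 4.9404 × 6.11
ŷ = 46.0602 + 30.1858
ŷ = 76.2460

This is the fitted mean response at that x — an individual observation would come with a wider prediction interval.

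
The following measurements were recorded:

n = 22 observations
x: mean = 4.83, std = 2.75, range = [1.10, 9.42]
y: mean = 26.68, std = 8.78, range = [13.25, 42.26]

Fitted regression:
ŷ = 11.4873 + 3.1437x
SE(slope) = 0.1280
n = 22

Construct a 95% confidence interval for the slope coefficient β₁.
The 95% CI for β₁ is (2.8767, 3.4107)

Confidence interval for the slope:

The 95% CI for β₁ is: β̂₁ ± t*(α/2, n-2) × SE(β̂₁)

Step 1: Find critical t-value
- Confidence level = 0.95
- Degrees of freedom = n - 2 = 22 - 2 = 20
- t*(α/2, 20) = 2.0860

Step 2: Calculate margin of error
Margin = 2.0860 × 0.1280 = 0.2670

Step 3: Construct interval
CI = 3.1437 ± 0.2670
CI = (2.8767, 3.4107)

Interpretation: each one-unit increase in x is associated with a change in mean y of between 2.8767 and 3.4107, with 95% confidence.
Since 0 is outside the interval, a two-sided test at α = 0.05 would reject H₀: β₁ = 0.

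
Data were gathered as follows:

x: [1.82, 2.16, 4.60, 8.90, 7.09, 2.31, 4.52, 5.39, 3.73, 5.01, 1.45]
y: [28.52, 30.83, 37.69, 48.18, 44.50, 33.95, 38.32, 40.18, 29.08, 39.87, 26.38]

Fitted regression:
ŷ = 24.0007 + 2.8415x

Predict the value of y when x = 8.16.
ŷ = 47.1873

x = 8.16 lies inside the observed range [1.45, 8.90], so the fitted equation applies directly:

ŷ = 24.0007 + 2.8415 × 8.16
ŷ = 24.0007 + 23.1866
ŷ = 47.1873

This is the fitted mean response at that x — an individual observation would come with a wider prediction interval.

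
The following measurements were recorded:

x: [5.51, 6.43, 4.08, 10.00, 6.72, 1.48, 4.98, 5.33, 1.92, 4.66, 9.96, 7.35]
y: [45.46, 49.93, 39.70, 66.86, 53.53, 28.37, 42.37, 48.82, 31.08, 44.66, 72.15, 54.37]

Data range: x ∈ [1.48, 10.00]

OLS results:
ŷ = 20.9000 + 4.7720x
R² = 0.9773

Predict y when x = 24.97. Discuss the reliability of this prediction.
ŷ = 140.0568, but this is extrapolation (above the data range [1.48, 10.00]) and may be unreliable.

Prediction calculation:
ŷ = 20.9000 + 4.7720 × 24.97
ŷ = 140.0568

Reliability:
- Data range: x ∈ [1.48, 10.00]
- Prediction point: x = 24.97 is 14.97 units above the observed range → this is EXTRAPOLATION, not interpolation

Why that matters here:
- There are no observations near this x to validate the fitted line there
- Real relationships often flatten, saturate, or turn nonlinear at extremes
- The standard error of prediction grows with (x − x̄)², and x = 24.97 is far from x̄ = 5.70

Report the number if required, but flag clearly that it is an extrapolation.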